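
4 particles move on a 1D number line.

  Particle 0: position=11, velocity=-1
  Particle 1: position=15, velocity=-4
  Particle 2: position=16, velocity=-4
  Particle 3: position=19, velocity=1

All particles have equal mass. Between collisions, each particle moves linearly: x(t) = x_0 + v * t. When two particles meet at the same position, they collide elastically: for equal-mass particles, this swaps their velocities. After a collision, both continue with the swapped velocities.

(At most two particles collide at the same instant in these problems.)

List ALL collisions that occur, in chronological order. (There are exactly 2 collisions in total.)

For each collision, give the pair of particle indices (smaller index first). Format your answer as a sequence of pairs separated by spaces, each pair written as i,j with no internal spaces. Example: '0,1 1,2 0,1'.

Answer: 0,1 1,2

Derivation:
Collision at t=4/3: particles 0 and 1 swap velocities; positions: p0=29/3 p1=29/3 p2=32/3 p3=61/3; velocities now: v0=-4 v1=-1 v2=-4 v3=1
Collision at t=5/3: particles 1 and 2 swap velocities; positions: p0=25/3 p1=28/3 p2=28/3 p3=62/3; velocities now: v0=-4 v1=-4 v2=-1 v3=1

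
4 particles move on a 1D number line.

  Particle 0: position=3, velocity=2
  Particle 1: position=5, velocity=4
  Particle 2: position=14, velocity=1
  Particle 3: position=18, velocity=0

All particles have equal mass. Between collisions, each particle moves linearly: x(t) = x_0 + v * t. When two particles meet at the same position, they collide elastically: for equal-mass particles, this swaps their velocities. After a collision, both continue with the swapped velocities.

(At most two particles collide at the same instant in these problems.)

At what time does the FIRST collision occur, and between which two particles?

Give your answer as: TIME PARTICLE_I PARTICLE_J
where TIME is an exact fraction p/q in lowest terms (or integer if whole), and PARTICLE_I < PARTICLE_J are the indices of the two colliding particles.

Pair (0,1): pos 3,5 vel 2,4 -> not approaching (rel speed -2 <= 0)
Pair (1,2): pos 5,14 vel 4,1 -> gap=9, closing at 3/unit, collide at t=3
Pair (2,3): pos 14,18 vel 1,0 -> gap=4, closing at 1/unit, collide at t=4
Earliest collision: t=3 between 1 and 2

Answer: 3 1 2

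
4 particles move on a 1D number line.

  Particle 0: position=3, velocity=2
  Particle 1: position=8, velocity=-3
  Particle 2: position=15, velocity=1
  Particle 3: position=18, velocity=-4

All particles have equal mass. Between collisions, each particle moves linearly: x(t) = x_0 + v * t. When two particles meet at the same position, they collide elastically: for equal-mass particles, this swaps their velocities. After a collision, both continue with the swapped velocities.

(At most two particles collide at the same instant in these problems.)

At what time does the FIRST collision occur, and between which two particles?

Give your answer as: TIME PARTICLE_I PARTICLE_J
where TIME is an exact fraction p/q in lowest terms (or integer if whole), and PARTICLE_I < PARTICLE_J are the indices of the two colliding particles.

Pair (0,1): pos 3,8 vel 2,-3 -> gap=5, closing at 5/unit, collide at t=1
Pair (1,2): pos 8,15 vel -3,1 -> not approaching (rel speed -4 <= 0)
Pair (2,3): pos 15,18 vel 1,-4 -> gap=3, closing at 5/unit, collide at t=3/5
Earliest collision: t=3/5 between 2 and 3

Answer: 3/5 2 3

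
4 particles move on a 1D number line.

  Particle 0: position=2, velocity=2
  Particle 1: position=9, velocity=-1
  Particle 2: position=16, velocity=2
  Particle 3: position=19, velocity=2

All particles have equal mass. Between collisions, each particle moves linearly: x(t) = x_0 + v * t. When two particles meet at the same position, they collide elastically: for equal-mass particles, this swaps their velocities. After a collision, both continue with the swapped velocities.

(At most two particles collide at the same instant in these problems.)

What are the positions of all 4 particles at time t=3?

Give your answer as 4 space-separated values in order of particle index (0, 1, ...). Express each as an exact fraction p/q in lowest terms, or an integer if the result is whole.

Collision at t=7/3: particles 0 and 1 swap velocities; positions: p0=20/3 p1=20/3 p2=62/3 p3=71/3; velocities now: v0=-1 v1=2 v2=2 v3=2
Advance to t=3 (no further collisions before then); velocities: v0=-1 v1=2 v2=2 v3=2; positions = 6 8 22 25

Answer: 6 8 22 25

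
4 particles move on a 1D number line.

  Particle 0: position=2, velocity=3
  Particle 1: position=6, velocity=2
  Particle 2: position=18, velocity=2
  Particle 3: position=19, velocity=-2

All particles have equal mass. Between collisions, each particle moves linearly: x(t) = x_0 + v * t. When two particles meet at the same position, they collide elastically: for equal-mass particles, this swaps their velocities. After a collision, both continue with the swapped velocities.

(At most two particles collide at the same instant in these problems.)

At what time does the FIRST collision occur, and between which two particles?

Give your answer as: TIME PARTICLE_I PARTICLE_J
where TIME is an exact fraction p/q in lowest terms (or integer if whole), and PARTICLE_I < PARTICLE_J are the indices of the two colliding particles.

Pair (0,1): pos 2,6 vel 3,2 -> gap=4, closing at 1/unit, collide at t=4
Pair (1,2): pos 6,18 vel 2,2 -> not approaching (rel speed 0 <= 0)
Pair (2,3): pos 18,19 vel 2,-2 -> gap=1, closing at 4/unit, collide at t=1/4
Earliest collision: t=1/4 between 2 and 3

Answer: 1/4 2 3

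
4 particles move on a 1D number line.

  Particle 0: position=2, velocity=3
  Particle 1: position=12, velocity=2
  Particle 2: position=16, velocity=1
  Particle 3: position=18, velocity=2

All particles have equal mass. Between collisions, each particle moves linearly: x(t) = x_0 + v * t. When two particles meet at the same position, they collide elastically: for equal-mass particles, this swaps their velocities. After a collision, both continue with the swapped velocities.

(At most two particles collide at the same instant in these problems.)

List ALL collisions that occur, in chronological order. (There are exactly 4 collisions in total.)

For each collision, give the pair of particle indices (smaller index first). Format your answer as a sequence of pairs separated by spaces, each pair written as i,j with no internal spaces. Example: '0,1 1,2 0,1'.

Collision at t=4: particles 1 and 2 swap velocities; positions: p0=14 p1=20 p2=20 p3=26; velocities now: v0=3 v1=1 v2=2 v3=2
Collision at t=7: particles 0 and 1 swap velocities; positions: p0=23 p1=23 p2=26 p3=32; velocities now: v0=1 v1=3 v2=2 v3=2
Collision at t=10: particles 1 and 2 swap velocities; positions: p0=26 p1=32 p2=32 p3=38; velocities now: v0=1 v1=2 v2=3 v3=2
Collision at t=16: particles 2 and 3 swap velocities; positions: p0=32 p1=44 p2=50 p3=50; velocities now: v0=1 v1=2 v2=2 v3=3

Answer: 1,2 0,1 1,2 2,3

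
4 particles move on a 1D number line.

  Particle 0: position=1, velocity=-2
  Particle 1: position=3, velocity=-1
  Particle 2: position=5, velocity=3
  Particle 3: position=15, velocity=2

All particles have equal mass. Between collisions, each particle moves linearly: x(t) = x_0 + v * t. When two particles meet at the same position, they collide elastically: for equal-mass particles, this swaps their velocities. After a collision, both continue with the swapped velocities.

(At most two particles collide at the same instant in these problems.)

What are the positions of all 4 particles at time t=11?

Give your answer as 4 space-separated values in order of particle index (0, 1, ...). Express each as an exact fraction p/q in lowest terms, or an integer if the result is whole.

Answer: -21 -8 37 38

Derivation:
Collision at t=10: particles 2 and 3 swap velocities; positions: p0=-19 p1=-7 p2=35 p3=35; velocities now: v0=-2 v1=-1 v2=2 v3=3
Advance to t=11 (no further collisions before then); velocities: v0=-2 v1=-1 v2=2 v3=3; positions = -21 -8 37 38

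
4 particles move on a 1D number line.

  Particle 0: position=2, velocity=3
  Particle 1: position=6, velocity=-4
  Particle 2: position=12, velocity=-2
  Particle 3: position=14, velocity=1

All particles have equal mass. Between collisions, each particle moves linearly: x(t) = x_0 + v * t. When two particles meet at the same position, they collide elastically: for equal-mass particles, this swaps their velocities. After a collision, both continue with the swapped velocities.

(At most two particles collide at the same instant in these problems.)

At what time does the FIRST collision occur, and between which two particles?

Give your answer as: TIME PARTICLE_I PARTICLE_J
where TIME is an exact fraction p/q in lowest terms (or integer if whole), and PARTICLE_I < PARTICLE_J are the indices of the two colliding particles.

Pair (0,1): pos 2,6 vel 3,-4 -> gap=4, closing at 7/unit, collide at t=4/7
Pair (1,2): pos 6,12 vel -4,-2 -> not approaching (rel speed -2 <= 0)
Pair (2,3): pos 12,14 vel -2,1 -> not approaching (rel speed -3 <= 0)
Earliest collision: t=4/7 between 0 and 1

Answer: 4/7 0 1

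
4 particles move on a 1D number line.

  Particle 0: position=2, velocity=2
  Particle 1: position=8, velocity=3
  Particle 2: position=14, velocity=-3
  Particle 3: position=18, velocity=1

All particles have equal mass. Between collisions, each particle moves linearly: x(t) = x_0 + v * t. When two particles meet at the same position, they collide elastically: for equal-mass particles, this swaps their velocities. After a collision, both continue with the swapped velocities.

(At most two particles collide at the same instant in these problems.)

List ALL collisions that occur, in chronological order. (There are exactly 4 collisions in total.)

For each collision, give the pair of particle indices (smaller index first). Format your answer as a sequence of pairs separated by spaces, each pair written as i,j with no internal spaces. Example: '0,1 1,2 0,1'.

Collision at t=1: particles 1 and 2 swap velocities; positions: p0=4 p1=11 p2=11 p3=19; velocities now: v0=2 v1=-3 v2=3 v3=1
Collision at t=12/5: particles 0 and 1 swap velocities; positions: p0=34/5 p1=34/5 p2=76/5 p3=102/5; velocities now: v0=-3 v1=2 v2=3 v3=1
Collision at t=5: particles 2 and 3 swap velocities; positions: p0=-1 p1=12 p2=23 p3=23; velocities now: v0=-3 v1=2 v2=1 v3=3
Collision at t=16: particles 1 and 2 swap velocities; positions: p0=-34 p1=34 p2=34 p3=56; velocities now: v0=-3 v1=1 v2=2 v3=3

Answer: 1,2 0,1 2,3 1,2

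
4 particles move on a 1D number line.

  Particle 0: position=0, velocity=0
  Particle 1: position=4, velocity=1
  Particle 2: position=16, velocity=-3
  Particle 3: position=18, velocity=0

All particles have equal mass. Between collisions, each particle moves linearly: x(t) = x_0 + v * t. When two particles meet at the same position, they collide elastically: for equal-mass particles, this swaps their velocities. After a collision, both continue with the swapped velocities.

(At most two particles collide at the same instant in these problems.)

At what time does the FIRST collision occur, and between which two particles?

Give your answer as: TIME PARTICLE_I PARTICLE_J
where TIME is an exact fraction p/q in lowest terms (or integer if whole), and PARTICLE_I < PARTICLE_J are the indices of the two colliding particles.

Answer: 3 1 2

Derivation:
Pair (0,1): pos 0,4 vel 0,1 -> not approaching (rel speed -1 <= 0)
Pair (1,2): pos 4,16 vel 1,-3 -> gap=12, closing at 4/unit, collide at t=3
Pair (2,3): pos 16,18 vel -3,0 -> not approaching (rel speed -3 <= 0)
Earliest collision: t=3 between 1 and 2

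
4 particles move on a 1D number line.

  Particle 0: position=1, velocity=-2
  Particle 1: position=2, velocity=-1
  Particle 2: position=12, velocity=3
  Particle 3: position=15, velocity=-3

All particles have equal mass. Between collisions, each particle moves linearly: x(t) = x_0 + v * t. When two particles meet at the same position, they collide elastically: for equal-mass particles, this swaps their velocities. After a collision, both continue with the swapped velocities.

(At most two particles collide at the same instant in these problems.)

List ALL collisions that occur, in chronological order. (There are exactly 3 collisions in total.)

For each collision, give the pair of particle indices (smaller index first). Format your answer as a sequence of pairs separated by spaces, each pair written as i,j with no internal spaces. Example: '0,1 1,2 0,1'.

Answer: 2,3 1,2 0,1

Derivation:
Collision at t=1/2: particles 2 and 3 swap velocities; positions: p0=0 p1=3/2 p2=27/2 p3=27/2; velocities now: v0=-2 v1=-1 v2=-3 v3=3
Collision at t=13/2: particles 1 and 2 swap velocities; positions: p0=-12 p1=-9/2 p2=-9/2 p3=63/2; velocities now: v0=-2 v1=-3 v2=-1 v3=3
Collision at t=14: particles 0 and 1 swap velocities; positions: p0=-27 p1=-27 p2=-12 p3=54; velocities now: v0=-3 v1=-2 v2=-1 v3=3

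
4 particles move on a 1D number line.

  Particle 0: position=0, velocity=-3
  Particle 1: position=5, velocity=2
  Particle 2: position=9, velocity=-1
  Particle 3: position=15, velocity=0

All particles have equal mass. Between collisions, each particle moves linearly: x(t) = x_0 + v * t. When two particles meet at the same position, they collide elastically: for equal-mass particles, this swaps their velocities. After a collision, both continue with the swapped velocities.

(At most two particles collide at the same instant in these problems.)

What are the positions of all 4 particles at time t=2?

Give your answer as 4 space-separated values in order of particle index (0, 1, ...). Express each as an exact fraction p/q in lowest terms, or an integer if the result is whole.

Answer: -6 7 9 15

Derivation:
Collision at t=4/3: particles 1 and 2 swap velocities; positions: p0=-4 p1=23/3 p2=23/3 p3=15; velocities now: v0=-3 v1=-1 v2=2 v3=0
Advance to t=2 (no further collisions before then); velocities: v0=-3 v1=-1 v2=2 v3=0; positions = -6 7 9 15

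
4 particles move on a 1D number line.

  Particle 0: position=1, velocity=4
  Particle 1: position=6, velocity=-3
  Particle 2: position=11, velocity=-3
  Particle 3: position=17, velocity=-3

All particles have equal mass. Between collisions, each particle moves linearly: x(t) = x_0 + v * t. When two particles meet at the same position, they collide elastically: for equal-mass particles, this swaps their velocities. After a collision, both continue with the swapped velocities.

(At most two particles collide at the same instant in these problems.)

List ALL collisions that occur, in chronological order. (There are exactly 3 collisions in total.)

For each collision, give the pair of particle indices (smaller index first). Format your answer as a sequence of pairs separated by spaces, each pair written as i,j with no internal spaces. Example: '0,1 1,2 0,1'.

Answer: 0,1 1,2 2,3

Derivation:
Collision at t=5/7: particles 0 and 1 swap velocities; positions: p0=27/7 p1=27/7 p2=62/7 p3=104/7; velocities now: v0=-3 v1=4 v2=-3 v3=-3
Collision at t=10/7: particles 1 and 2 swap velocities; positions: p0=12/7 p1=47/7 p2=47/7 p3=89/7; velocities now: v0=-3 v1=-3 v2=4 v3=-3
Collision at t=16/7: particles 2 and 3 swap velocities; positions: p0=-6/7 p1=29/7 p2=71/7 p3=71/7; velocities now: v0=-3 v1=-3 v2=-3 v3=4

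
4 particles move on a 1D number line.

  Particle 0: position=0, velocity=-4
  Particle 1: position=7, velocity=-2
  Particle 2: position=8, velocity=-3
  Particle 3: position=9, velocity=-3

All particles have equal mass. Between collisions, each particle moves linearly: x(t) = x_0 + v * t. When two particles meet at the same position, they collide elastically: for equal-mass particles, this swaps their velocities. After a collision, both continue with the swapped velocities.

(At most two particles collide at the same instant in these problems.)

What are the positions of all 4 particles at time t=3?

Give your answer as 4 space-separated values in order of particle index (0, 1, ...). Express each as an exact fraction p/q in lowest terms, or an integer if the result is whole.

Answer: -12 -1 0 1

Derivation:
Collision at t=1: particles 1 and 2 swap velocities; positions: p0=-4 p1=5 p2=5 p3=6; velocities now: v0=-4 v1=-3 v2=-2 v3=-3
Collision at t=2: particles 2 and 3 swap velocities; positions: p0=-8 p1=2 p2=3 p3=3; velocities now: v0=-4 v1=-3 v2=-3 v3=-2
Advance to t=3 (no further collisions before then); velocities: v0=-4 v1=-3 v2=-3 v3=-2; positions = -12 -1 0 1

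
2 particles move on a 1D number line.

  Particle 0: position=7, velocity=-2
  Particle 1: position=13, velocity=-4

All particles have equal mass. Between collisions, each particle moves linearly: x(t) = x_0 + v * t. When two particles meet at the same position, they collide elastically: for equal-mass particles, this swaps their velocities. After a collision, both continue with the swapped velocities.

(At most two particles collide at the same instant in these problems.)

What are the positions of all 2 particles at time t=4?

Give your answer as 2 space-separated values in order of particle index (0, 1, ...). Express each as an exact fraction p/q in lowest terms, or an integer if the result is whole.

Collision at t=3: particles 0 and 1 swap velocities; positions: p0=1 p1=1; velocities now: v0=-4 v1=-2
Advance to t=4 (no further collisions before then); velocities: v0=-4 v1=-2; positions = -3 -1

Answer: -3 -1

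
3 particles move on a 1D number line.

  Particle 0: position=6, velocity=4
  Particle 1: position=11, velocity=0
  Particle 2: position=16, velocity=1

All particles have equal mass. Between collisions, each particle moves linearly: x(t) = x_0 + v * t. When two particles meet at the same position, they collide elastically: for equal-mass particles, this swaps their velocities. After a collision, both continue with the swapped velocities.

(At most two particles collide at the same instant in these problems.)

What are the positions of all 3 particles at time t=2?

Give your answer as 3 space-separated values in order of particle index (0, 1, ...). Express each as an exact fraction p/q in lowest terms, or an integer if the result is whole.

Answer: 11 14 18

Derivation:
Collision at t=5/4: particles 0 and 1 swap velocities; positions: p0=11 p1=11 p2=69/4; velocities now: v0=0 v1=4 v2=1
Advance to t=2 (no further collisions before then); velocities: v0=0 v1=4 v2=1; positions = 11 14 18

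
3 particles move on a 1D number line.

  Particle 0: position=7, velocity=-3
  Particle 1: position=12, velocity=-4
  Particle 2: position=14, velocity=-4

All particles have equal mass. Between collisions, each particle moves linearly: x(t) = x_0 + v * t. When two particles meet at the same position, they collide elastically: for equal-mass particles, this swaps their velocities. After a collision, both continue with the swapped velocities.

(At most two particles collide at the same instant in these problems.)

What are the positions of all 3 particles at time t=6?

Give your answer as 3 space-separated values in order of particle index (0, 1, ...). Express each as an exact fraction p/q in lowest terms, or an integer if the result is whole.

Answer: -12 -11 -10

Derivation:
Collision at t=5: particles 0 and 1 swap velocities; positions: p0=-8 p1=-8 p2=-6; velocities now: v0=-4 v1=-3 v2=-4
Advance to t=6 (no further collisions before then); velocities: v0=-4 v1=-3 v2=-4; positions = -12 -11 -10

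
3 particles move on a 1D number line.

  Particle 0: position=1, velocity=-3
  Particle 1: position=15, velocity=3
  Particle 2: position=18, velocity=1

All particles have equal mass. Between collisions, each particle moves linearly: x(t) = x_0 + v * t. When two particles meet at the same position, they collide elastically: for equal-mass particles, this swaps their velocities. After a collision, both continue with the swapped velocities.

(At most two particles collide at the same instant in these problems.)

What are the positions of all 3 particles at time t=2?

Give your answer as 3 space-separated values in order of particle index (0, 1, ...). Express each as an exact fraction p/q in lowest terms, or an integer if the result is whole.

Collision at t=3/2: particles 1 and 2 swap velocities; positions: p0=-7/2 p1=39/2 p2=39/2; velocities now: v0=-3 v1=1 v2=3
Advance to t=2 (no further collisions before then); velocities: v0=-3 v1=1 v2=3; positions = -5 20 21

Answer: -5 20 21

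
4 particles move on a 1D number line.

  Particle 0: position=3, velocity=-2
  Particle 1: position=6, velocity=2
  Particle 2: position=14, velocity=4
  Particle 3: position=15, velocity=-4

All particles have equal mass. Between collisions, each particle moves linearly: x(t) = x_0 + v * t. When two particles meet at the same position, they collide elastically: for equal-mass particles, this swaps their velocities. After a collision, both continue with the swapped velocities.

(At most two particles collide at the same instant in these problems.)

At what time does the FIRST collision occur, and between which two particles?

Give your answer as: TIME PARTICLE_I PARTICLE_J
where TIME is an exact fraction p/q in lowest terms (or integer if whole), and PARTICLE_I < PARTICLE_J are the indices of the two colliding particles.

Answer: 1/8 2 3

Derivation:
Pair (0,1): pos 3,6 vel -2,2 -> not approaching (rel speed -4 <= 0)
Pair (1,2): pos 6,14 vel 2,4 -> not approaching (rel speed -2 <= 0)
Pair (2,3): pos 14,15 vel 4,-4 -> gap=1, closing at 8/unit, collide at t=1/8
Earliest collision: t=1/8 between 2 and 3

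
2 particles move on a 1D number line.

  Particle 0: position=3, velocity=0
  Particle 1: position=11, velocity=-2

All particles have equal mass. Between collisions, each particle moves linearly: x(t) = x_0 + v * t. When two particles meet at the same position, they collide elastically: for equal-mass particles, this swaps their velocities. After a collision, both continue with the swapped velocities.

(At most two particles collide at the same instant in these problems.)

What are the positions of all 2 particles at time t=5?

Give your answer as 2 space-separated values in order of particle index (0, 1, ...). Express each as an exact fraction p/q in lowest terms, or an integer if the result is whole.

Answer: 1 3

Derivation:
Collision at t=4: particles 0 and 1 swap velocities; positions: p0=3 p1=3; velocities now: v0=-2 v1=0
Advance to t=5 (no further collisions before then); velocities: v0=-2 v1=0; positions = 1 3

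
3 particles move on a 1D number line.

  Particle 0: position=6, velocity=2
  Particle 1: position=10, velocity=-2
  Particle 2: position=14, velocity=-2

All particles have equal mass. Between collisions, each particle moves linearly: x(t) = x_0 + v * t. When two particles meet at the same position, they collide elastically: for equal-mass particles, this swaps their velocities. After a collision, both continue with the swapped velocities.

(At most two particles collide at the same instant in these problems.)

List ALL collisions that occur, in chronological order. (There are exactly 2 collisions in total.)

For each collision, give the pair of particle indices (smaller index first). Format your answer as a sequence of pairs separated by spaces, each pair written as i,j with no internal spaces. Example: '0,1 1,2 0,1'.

Answer: 0,1 1,2

Derivation:
Collision at t=1: particles 0 and 1 swap velocities; positions: p0=8 p1=8 p2=12; velocities now: v0=-2 v1=2 v2=-2
Collision at t=2: particles 1 and 2 swap velocities; positions: p0=6 p1=10 p2=10; velocities now: v0=-2 v1=-2 v2=2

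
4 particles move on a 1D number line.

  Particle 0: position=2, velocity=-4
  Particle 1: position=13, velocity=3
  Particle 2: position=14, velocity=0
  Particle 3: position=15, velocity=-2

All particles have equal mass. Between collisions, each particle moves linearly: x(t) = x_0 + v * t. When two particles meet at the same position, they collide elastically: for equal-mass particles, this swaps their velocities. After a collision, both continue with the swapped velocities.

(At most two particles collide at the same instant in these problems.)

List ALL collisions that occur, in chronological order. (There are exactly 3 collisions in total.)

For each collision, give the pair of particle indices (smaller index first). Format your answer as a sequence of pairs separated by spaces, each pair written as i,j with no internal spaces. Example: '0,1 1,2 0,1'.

Collision at t=1/3: particles 1 and 2 swap velocities; positions: p0=2/3 p1=14 p2=14 p3=43/3; velocities now: v0=-4 v1=0 v2=3 v3=-2
Collision at t=2/5: particles 2 and 3 swap velocities; positions: p0=2/5 p1=14 p2=71/5 p3=71/5; velocities now: v0=-4 v1=0 v2=-2 v3=3
Collision at t=1/2: particles 1 and 2 swap velocities; positions: p0=0 p1=14 p2=14 p3=29/2; velocities now: v0=-4 v1=-2 v2=0 v3=3

Answer: 1,2 2,3 1,2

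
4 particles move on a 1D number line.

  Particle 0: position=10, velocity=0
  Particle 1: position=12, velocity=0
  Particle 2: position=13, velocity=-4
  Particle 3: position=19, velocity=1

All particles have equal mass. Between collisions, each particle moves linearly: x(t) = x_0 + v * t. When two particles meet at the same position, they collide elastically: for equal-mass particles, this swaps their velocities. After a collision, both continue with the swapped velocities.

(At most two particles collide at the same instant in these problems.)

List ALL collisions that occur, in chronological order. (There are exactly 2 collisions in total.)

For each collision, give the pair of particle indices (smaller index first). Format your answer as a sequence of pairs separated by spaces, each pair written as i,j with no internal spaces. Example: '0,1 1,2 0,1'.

Collision at t=1/4: particles 1 and 2 swap velocities; positions: p0=10 p1=12 p2=12 p3=77/4; velocities now: v0=0 v1=-4 v2=0 v3=1
Collision at t=3/4: particles 0 and 1 swap velocities; positions: p0=10 p1=10 p2=12 p3=79/4; velocities now: v0=-4 v1=0 v2=0 v3=1

Answer: 1,2 0,1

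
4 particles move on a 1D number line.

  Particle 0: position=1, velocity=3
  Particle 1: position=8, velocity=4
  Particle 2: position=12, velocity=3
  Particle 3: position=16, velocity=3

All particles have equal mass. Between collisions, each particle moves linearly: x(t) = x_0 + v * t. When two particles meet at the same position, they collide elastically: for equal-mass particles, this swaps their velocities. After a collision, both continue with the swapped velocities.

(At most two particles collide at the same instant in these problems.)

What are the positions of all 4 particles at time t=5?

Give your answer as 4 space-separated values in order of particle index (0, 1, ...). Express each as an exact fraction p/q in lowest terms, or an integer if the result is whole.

Answer: 16 27 28 31

Derivation:
Collision at t=4: particles 1 and 2 swap velocities; positions: p0=13 p1=24 p2=24 p3=28; velocities now: v0=3 v1=3 v2=4 v3=3
Advance to t=5 (no further collisions before then); velocities: v0=3 v1=3 v2=4 v3=3; positions = 16 27 28 31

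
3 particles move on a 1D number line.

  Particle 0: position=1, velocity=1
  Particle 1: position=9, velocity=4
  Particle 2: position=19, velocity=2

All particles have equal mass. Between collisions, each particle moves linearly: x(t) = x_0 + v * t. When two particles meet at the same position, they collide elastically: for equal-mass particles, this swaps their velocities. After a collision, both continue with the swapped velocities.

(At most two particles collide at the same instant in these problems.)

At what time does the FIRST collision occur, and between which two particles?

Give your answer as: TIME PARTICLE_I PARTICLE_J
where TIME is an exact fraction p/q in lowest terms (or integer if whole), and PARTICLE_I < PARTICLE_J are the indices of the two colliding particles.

Answer: 5 1 2

Derivation:
Pair (0,1): pos 1,9 vel 1,4 -> not approaching (rel speed -3 <= 0)
Pair (1,2): pos 9,19 vel 4,2 -> gap=10, closing at 2/unit, collide at t=5
Earliest collision: t=5 between 1 and 2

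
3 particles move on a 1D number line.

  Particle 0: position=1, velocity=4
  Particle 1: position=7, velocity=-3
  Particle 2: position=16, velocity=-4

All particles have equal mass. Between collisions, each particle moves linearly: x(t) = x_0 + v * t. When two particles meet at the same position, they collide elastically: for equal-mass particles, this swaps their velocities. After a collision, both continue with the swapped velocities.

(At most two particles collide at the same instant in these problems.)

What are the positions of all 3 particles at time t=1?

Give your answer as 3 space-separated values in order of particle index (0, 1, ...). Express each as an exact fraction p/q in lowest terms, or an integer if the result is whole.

Collision at t=6/7: particles 0 and 1 swap velocities; positions: p0=31/7 p1=31/7 p2=88/7; velocities now: v0=-3 v1=4 v2=-4
Advance to t=1 (no further collisions before then); velocities: v0=-3 v1=4 v2=-4; positions = 4 5 12

Answer: 4 5 12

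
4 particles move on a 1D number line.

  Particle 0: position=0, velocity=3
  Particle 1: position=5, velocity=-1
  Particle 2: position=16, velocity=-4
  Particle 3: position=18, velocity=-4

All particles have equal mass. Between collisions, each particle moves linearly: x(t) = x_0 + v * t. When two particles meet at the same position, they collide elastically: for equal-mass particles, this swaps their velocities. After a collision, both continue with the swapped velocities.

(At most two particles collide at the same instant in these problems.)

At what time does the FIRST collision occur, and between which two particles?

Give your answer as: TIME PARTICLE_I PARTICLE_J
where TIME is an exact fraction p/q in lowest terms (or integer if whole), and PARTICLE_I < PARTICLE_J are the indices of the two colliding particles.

Answer: 5/4 0 1

Derivation:
Pair (0,1): pos 0,5 vel 3,-1 -> gap=5, closing at 4/unit, collide at t=5/4
Pair (1,2): pos 5,16 vel -1,-4 -> gap=11, closing at 3/unit, collide at t=11/3
Pair (2,3): pos 16,18 vel -4,-4 -> not approaching (rel speed 0 <= 0)
Earliest collision: t=5/4 between 0 and 1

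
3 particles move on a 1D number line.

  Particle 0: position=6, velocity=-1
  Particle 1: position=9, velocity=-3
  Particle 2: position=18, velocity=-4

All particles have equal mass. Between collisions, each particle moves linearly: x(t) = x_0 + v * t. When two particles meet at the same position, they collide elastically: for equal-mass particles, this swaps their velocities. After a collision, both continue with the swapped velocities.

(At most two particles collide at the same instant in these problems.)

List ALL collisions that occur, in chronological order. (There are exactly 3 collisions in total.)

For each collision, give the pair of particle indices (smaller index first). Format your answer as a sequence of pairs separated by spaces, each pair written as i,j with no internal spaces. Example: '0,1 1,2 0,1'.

Answer: 0,1 1,2 0,1

Derivation:
Collision at t=3/2: particles 0 and 1 swap velocities; positions: p0=9/2 p1=9/2 p2=12; velocities now: v0=-3 v1=-1 v2=-4
Collision at t=4: particles 1 and 2 swap velocities; positions: p0=-3 p1=2 p2=2; velocities now: v0=-3 v1=-4 v2=-1
Collision at t=9: particles 0 and 1 swap velocities; positions: p0=-18 p1=-18 p2=-3; velocities now: v0=-4 v1=-3 v2=-1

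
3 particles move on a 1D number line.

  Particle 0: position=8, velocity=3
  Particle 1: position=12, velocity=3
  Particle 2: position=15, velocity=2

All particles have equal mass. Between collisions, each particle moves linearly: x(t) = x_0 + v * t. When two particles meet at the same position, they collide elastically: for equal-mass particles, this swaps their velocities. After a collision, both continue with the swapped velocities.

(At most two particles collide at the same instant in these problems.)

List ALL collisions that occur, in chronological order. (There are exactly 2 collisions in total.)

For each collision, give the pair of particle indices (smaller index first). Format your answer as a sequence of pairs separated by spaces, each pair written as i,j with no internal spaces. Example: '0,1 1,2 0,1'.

Answer: 1,2 0,1

Derivation:
Collision at t=3: particles 1 and 2 swap velocities; positions: p0=17 p1=21 p2=21; velocities now: v0=3 v1=2 v2=3
Collision at t=7: particles 0 and 1 swap velocities; positions: p0=29 p1=29 p2=33; velocities now: v0=2 v1=3 v2=3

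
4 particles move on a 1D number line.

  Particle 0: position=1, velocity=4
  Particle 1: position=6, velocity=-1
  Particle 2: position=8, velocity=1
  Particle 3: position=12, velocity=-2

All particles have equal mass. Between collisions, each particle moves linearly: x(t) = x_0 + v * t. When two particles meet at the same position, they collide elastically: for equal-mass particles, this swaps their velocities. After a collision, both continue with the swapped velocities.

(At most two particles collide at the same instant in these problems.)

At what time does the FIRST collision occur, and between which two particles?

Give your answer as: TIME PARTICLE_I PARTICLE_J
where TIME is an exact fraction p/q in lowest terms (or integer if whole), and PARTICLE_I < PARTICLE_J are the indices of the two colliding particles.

Pair (0,1): pos 1,6 vel 4,-1 -> gap=5, closing at 5/unit, collide at t=1
Pair (1,2): pos 6,8 vel -1,1 -> not approaching (rel speed -2 <= 0)
Pair (2,3): pos 8,12 vel 1,-2 -> gap=4, closing at 3/unit, collide at t=4/3
Earliest collision: t=1 between 0 and 1

Answer: 1 0 1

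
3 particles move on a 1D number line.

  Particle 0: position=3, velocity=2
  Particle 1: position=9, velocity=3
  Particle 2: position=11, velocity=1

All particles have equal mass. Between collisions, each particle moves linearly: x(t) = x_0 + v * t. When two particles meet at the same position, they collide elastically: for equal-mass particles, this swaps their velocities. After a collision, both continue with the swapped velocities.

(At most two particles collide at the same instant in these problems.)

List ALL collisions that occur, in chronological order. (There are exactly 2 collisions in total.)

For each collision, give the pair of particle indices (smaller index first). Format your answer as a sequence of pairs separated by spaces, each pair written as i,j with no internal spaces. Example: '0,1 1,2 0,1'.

Answer: 1,2 0,1

Derivation:
Collision at t=1: particles 1 and 2 swap velocities; positions: p0=5 p1=12 p2=12; velocities now: v0=2 v1=1 v2=3
Collision at t=8: particles 0 and 1 swap velocities; positions: p0=19 p1=19 p2=33; velocities now: v0=1 v1=2 v2=3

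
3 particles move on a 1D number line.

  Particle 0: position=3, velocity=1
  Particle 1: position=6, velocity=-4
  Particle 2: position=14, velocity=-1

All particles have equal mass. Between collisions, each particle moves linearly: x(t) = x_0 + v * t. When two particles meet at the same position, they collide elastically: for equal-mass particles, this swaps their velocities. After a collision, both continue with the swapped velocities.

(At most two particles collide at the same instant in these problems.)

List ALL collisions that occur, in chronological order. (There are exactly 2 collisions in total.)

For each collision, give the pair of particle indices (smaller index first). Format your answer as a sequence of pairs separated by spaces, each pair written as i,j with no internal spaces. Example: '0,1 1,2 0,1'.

Answer: 0,1 1,2

Derivation:
Collision at t=3/5: particles 0 and 1 swap velocities; positions: p0=18/5 p1=18/5 p2=67/5; velocities now: v0=-4 v1=1 v2=-1
Collision at t=11/2: particles 1 and 2 swap velocities; positions: p0=-16 p1=17/2 p2=17/2; velocities now: v0=-4 v1=-1 v2=1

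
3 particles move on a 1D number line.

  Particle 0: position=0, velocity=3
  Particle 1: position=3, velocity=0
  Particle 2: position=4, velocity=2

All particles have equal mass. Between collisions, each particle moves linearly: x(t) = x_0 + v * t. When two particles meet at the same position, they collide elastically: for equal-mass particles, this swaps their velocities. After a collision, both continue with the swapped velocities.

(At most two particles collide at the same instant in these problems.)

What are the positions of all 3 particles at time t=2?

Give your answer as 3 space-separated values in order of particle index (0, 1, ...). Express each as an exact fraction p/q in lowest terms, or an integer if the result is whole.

Answer: 3 6 8

Derivation:
Collision at t=1: particles 0 and 1 swap velocities; positions: p0=3 p1=3 p2=6; velocities now: v0=0 v1=3 v2=2
Advance to t=2 (no further collisions before then); velocities: v0=0 v1=3 v2=2; positions = 3 6 8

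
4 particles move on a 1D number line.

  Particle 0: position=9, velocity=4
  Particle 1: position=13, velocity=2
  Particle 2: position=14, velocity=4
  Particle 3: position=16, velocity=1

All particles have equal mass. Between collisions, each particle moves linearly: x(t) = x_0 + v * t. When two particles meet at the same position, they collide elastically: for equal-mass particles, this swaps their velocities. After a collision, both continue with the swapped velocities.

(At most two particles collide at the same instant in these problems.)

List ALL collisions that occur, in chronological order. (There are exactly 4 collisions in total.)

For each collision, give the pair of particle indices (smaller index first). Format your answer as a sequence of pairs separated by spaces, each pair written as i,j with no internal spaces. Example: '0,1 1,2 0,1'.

Collision at t=2/3: particles 2 and 3 swap velocities; positions: p0=35/3 p1=43/3 p2=50/3 p3=50/3; velocities now: v0=4 v1=2 v2=1 v3=4
Collision at t=2: particles 0 and 1 swap velocities; positions: p0=17 p1=17 p2=18 p3=22; velocities now: v0=2 v1=4 v2=1 v3=4
Collision at t=7/3: particles 1 and 2 swap velocities; positions: p0=53/3 p1=55/3 p2=55/3 p3=70/3; velocities now: v0=2 v1=1 v2=4 v3=4
Collision at t=3: particles 0 and 1 swap velocities; positions: p0=19 p1=19 p2=21 p3=26; velocities now: v0=1 v1=2 v2=4 v3=4

Answer: 2,3 0,1 1,2 0,1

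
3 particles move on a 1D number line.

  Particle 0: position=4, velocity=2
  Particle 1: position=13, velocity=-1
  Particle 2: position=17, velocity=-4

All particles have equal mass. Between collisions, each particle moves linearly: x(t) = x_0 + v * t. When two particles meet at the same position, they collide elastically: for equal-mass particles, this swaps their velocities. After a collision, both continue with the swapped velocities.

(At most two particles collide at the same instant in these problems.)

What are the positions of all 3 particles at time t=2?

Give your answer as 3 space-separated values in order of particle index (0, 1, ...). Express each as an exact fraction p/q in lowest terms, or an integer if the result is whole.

Answer: 8 9 11

Derivation:
Collision at t=4/3: particles 1 and 2 swap velocities; positions: p0=20/3 p1=35/3 p2=35/3; velocities now: v0=2 v1=-4 v2=-1
Advance to t=2 (no further collisions before then); velocities: v0=2 v1=-4 v2=-1; positions = 8 9 11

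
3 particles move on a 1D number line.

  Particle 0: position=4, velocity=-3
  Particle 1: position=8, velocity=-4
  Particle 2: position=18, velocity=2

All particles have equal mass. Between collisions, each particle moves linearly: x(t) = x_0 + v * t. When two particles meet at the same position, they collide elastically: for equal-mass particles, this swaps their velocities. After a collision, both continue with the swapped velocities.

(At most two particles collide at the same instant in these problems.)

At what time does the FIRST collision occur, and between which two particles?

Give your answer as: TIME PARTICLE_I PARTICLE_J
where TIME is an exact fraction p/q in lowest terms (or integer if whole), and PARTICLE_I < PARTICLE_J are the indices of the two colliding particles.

Pair (0,1): pos 4,8 vel -3,-4 -> gap=4, closing at 1/unit, collide at t=4
Pair (1,2): pos 8,18 vel -4,2 -> not approaching (rel speed -6 <= 0)
Earliest collision: t=4 between 0 and 1

Answer: 4 0 1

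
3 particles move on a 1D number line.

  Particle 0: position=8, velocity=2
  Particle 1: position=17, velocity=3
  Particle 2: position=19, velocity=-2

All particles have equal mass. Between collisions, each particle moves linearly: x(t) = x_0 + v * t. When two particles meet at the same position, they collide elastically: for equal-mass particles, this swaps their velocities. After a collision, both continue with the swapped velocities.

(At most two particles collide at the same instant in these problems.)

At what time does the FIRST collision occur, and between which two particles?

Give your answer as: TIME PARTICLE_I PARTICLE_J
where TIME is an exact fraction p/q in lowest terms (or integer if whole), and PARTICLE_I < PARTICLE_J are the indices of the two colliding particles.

Pair (0,1): pos 8,17 vel 2,3 -> not approaching (rel speed -1 <= 0)
Pair (1,2): pos 17,19 vel 3,-2 -> gap=2, closing at 5/unit, collide at t=2/5
Earliest collision: t=2/5 between 1 and 2

Answer: 2/5 1 2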